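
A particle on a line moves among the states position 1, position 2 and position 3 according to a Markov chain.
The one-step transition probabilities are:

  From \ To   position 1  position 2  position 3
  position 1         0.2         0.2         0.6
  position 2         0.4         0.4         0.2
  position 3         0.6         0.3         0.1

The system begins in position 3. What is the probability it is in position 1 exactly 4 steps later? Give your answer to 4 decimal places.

Propagate the distribution vector 4 steps from position 3.
After 0 steps: (0.0000, 0.0000, 1.0000)
After 1 step: (0.6000, 0.3000, 0.1000)
After 2 steps: (0.3000, 0.2700, 0.4300)
After 3 steps: (0.4260, 0.2970, 0.2770)
After 4 steps: (0.3702, 0.2871, 0.3427)
P(in position 1 after 4 steps) = 0.3702

0.3702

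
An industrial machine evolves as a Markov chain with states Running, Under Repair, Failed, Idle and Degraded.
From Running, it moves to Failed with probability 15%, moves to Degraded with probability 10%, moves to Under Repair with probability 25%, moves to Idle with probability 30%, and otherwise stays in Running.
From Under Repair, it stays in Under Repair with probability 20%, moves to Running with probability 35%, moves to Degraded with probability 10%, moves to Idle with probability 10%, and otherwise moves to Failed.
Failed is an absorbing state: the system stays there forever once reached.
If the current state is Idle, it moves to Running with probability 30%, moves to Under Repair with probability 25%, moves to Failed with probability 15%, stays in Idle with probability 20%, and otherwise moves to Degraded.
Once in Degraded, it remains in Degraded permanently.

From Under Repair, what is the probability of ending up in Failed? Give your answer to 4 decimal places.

Let h(s) be the probability of absorption at Failed starting from transient state s. Then h(Failed) = 1 and h(Degraded) = 0. By first-step analysis:
h(Running) = 0.2·h(Running) + 0.25·h(Under Repair) + 0.15·1 + 0.3·h(Idle) + 0.1·0
h(Under Repair) = 0.35·h(Running) + 0.2·h(Under Repair) + 0.25·1 + 0.1·h(Idle) + 0.1·0
h(Idle) = 0.3·h(Running) + 0.25·h(Under Repair) + 0.15·1 + 0.2·h(Idle) + 0.1·0
Solving: h(Running) = 0.6348, h(Under Repair) = 0.6696, h(Idle) = 0.6348.
Starting from Under Repair, the probability is 0.6696.

0.6696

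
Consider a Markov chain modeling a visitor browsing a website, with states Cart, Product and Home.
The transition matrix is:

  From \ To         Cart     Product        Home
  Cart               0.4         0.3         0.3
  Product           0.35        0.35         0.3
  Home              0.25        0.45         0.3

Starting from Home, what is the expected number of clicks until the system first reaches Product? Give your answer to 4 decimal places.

Let t(s) be the expected number of clicks to first reach Product from state s, with t(Product) = 0. Conditioning on the first click:
t(Cart) = 1 + 0.4·t(Cart) + 0.3·t(Home)
t(Home) = 1 + 0.25·t(Cart) + 0.3·t(Home)
Solving: t(Cart) = 2.8986, t(Home) = 2.4638.
Expected clicks from Home to Product: 2.4638.

2.4638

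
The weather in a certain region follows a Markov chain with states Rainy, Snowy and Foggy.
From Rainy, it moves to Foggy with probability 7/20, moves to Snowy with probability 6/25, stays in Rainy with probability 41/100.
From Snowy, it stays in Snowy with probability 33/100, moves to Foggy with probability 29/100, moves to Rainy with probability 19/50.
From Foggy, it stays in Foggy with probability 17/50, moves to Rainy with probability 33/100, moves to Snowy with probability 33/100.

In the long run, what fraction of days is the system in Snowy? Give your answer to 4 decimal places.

0.2963

Let the stationary distribution be π with π = πP and π_1 + π_2 + π_3 = 1.
π_1 = 0.41·π_1 + 0.38·π_2 + 0.33·π_3
π_2 = 0.24·π_1 + 0.33·π_2 + 0.33·π_3
Solving with the normalization constraint gives π = (0.3748, 0.2963, 0.3289).
So the stationary probability of Snowy is 0.2963.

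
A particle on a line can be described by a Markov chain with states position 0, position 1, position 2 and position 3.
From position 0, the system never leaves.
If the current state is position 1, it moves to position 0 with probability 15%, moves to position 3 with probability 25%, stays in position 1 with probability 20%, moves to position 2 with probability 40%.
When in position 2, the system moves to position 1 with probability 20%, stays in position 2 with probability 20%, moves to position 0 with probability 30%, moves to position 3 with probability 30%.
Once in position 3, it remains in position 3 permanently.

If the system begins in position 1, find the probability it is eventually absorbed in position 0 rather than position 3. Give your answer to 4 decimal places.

Let h(s) be the probability of absorption at position 0 starting from transient state s. Then h(position 0) = 1 and h(position 3) = 0. By first-step analysis:
h(position 1) = 0.15·1 + 0.2·h(position 1) + 0.4·h(position 2) + 0.25·0
h(position 2) = 0.3·1 + 0.2·h(position 1) + 0.2·h(position 2) + 0.3·0
Solving: h(position 1) = 0.4286, h(position 2) = 0.4821.
Starting from position 1, the probability is 0.4286.

0.4286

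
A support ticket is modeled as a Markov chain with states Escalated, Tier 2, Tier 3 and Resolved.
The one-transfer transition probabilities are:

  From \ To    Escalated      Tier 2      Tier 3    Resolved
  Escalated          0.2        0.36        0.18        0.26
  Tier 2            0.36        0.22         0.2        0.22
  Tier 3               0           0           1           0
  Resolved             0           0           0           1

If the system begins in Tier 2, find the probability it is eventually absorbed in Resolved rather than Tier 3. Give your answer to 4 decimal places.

0.5453

Let h(s) be the probability of absorption at Resolved starting from transient state s. Then h(Resolved) = 1 and h(Tier 3) = 0. By first-step analysis:
h(Escalated) = 0.2·h(Escalated) + 0.36·h(Tier 2) + 0.18·0 + 0.26·1
h(Tier 2) = 0.36·h(Escalated) + 0.22·h(Tier 2) + 0.2·0 + 0.22·1
Solving: h(Escalated) = 0.5704, h(Tier 2) = 0.5453.
Starting from Tier 2, the probability is 0.5453.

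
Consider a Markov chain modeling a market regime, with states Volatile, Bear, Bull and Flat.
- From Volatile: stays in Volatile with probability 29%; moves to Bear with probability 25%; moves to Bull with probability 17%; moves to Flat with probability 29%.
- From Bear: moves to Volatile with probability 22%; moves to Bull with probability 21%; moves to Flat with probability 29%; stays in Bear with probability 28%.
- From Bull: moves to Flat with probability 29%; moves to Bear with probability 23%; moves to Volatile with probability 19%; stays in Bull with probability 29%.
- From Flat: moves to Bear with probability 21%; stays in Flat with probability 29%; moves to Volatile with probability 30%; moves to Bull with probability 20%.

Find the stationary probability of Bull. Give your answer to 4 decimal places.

Let the stationary distribution be π with π = πP and π_1 + π_2 + π_3 + π_4 = 1.
π_1 = 0.29·π_1 + 0.22·π_2 + 0.19·π_3 + 0.3·π_4
π_2 = 0.25·π_1 + 0.28·π_2 + 0.23·π_3 + 0.21·π_4
π_3 = 0.17·π_1 + 0.21·π_2 + 0.29·π_3 + 0.2·π_4
Solving with the normalization constraint gives π = (0.2546, 0.2414, 0.2140, 0.2900).
So the stationary probability of Bull is 0.2140.

0.2140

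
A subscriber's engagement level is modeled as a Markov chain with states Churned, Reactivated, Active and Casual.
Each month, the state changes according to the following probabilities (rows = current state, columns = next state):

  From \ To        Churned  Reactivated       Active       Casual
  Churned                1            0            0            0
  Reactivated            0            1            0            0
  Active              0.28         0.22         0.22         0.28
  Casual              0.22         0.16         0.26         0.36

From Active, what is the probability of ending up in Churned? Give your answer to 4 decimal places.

0.5647

Let h(s) be the probability of absorption at Churned starting from transient state s. Then h(Churned) = 1 and h(Reactivated) = 0. By first-step analysis:
h(Active) = 0.28·1 + 0.22·0 + 0.22·h(Active) + 0.28·h(Casual)
h(Casual) = 0.22·1 + 0.16·0 + 0.26·h(Active) + 0.36·h(Casual)
Solving: h(Active) = 0.5647, h(Casual) = 0.5732.
Starting from Active, the probability is 0.5647.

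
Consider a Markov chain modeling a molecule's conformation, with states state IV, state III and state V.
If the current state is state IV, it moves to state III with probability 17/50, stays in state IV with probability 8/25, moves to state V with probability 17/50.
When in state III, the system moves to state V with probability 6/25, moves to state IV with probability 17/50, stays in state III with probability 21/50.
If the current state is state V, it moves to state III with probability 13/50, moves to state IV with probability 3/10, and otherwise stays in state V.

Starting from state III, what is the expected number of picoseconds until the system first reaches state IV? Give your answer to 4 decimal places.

3.0488

Let t(s) be the expected number of picoseconds to first reach state IV from state s, with t(state IV) = 0. Conditioning on the first picosecond:
t(state III) = 1 + 0.42·t(state III) + 0.24·t(state V)
t(state V) = 1 + 0.26·t(state III) + 0.44·t(state V)
Solving: t(state III) = 3.0488, t(state V) = 3.2012.
Expected picoseconds from state III to state IV: 3.0488.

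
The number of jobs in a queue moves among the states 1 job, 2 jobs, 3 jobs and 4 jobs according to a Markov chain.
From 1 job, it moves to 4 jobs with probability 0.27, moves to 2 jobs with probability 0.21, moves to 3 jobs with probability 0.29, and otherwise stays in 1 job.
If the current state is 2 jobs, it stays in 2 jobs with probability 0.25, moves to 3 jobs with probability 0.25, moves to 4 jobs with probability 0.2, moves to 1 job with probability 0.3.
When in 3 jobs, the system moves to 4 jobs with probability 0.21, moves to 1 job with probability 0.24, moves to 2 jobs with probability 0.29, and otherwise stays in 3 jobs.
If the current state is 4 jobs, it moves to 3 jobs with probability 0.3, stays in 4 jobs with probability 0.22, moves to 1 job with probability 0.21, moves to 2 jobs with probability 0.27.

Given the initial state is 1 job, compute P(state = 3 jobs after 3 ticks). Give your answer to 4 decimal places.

0.2737

Propagate the distribution vector 3 ticks from 1 job.
After 0 ticks: (1.0000, 0.0000, 0.0000, 0.0000)
After 1 tick: (0.2300, 0.2100, 0.2900, 0.2700)
After 2 ticks: (0.2422, 0.2578, 0.2756, 0.2244)
After 3 ticks: (0.2463, 0.2558, 0.2737, 0.2242)
P(in 3 jobs after 3 ticks) = 0.2737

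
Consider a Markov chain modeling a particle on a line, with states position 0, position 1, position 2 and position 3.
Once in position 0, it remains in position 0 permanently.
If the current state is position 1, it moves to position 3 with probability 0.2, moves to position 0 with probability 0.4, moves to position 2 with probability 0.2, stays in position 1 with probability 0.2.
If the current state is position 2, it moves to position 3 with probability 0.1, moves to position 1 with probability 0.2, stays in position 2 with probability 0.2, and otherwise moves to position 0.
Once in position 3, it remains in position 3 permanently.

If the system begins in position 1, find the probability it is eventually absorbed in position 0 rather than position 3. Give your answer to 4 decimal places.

0.7000

Let h(s) be the probability of absorption at position 0 starting from transient state s. Then h(position 0) = 1 and h(position 3) = 0. By first-step analysis:
h(position 1) = 0.4·1 + 0.2·h(position 1) + 0.2·h(position 2) + 0.2·0
h(position 2) = 0.5·1 + 0.2·h(position 1) + 0.2·h(position 2) + 0.1·0
Solving: h(position 1) = 0.7000, h(position 2) = 0.8000.
Starting from position 1, the probability is 0.7000.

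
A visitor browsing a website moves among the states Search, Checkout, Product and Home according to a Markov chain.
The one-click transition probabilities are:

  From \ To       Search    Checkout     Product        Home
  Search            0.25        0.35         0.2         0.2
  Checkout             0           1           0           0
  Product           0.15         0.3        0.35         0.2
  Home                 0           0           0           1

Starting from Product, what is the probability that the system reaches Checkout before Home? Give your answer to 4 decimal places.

0.6066

Let h(s) be the probability of absorption at Checkout starting from transient state s. Then h(Checkout) = 1 and h(Home) = 0. By first-step analysis:
h(Search) = 0.25·h(Search) + 0.35·1 + 0.2·h(Product) + 0.2·0
h(Product) = 0.15·h(Search) + 0.3·1 + 0.35·h(Product) + 0.2·0
Solving: h(Search) = 0.6284, h(Product) = 0.6066.
Starting from Product, the probability is 0.6066.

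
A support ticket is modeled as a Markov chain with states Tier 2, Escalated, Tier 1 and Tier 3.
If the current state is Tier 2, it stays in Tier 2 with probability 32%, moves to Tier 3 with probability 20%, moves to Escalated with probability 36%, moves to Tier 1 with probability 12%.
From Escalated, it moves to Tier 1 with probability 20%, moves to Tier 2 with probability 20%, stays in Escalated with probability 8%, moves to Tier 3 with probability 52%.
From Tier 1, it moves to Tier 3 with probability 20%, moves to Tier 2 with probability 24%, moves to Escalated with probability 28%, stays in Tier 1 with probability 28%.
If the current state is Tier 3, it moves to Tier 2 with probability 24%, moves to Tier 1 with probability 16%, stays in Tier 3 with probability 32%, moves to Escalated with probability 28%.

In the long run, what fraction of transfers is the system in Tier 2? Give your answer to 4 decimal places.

Let the stationary distribution be π with π = πP and π_1 + π_2 + π_3 + π_4 = 1.
π_1 = 0.32·π_1 + 0.2·π_2 + 0.24·π_3 + 0.24·π_4
π_2 = 0.36·π_1 + 0.08·π_2 + 0.28·π_3 + 0.28·π_4
π_3 = 0.12·π_1 + 0.2·π_2 + 0.28·π_3 + 0.16·π_4
Solving with the normalization constraint gives π = (0.2500, 0.2500, 0.1818, 0.3182).
So the stationary probability of Tier 2 is 0.2500.

0.2500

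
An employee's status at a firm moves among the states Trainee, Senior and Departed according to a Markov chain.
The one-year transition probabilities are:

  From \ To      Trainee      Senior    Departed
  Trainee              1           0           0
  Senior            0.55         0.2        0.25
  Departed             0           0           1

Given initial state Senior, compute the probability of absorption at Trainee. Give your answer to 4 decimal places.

0.6875

Let h(s) be the probability of absorption at Trainee starting from transient state s. Then h(Trainee) = 1 and h(Departed) = 0. By first-step analysis:
h(Senior) = 0.55·1 + 0.2·h(Senior) + 0.25·0
Solving: h(Senior) = 0.6875.
Starting from Senior, the probability is 0.6875.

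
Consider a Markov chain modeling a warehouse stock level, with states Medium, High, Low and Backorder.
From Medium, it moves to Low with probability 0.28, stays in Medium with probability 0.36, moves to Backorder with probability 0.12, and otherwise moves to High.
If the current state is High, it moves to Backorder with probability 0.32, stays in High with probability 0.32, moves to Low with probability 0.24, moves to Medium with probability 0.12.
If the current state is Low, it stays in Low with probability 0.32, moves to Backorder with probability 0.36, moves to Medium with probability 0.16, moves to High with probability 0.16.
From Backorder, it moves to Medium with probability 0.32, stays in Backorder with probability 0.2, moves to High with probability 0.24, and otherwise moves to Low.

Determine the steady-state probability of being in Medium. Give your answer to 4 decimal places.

Let the stationary distribution be π with π = πP and π_1 + π_2 + π_3 + π_4 = 1.
π_1 = 0.36·π_1 + 0.12·π_2 + 0.16·π_3 + 0.32·π_4
π_2 = 0.24·π_1 + 0.32·π_2 + 0.16·π_3 + 0.24·π_4
π_3 = 0.28·π_1 + 0.24·π_2 + 0.32·π_3 + 0.24·π_4
Solving with the normalization constraint gives π = (0.2387, 0.2373, 0.2712, 0.2528).
So the stationary probability of Medium is 0.2387.

0.2387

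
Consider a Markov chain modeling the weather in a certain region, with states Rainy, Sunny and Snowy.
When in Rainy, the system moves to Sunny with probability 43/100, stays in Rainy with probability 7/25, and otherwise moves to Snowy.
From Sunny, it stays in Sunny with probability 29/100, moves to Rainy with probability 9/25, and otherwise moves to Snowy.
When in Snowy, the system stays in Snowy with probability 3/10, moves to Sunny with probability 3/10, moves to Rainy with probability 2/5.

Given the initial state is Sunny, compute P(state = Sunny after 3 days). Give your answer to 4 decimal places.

Propagate the distribution vector 3 days from Sunny.
After 0 days: (0.0000, 1.0000, 0.0000)
After 1 day: (0.3600, 0.2900, 0.3500)
After 2 days: (0.3452, 0.3439, 0.3109)
After 3 days: (0.3448, 0.3414, 0.3137)
P(in Sunny after 3 days) = 0.3414

0.3414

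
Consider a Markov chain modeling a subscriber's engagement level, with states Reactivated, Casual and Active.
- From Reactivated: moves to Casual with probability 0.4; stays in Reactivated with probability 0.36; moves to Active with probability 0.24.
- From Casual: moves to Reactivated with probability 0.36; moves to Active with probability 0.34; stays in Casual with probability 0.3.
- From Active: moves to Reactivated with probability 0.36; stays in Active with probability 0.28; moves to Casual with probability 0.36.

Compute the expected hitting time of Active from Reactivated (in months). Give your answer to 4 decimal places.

3.6184

Let t(s) be the expected number of months to first reach Active from state s, with t(Active) = 0. Conditioning on the first month:
t(Reactivated) = 1 + 0.36·t(Reactivated) + 0.4·t(Casual)
t(Casual) = 1 + 0.36·t(Reactivated) + 0.3·t(Casual)
Solving: t(Reactivated) = 3.6184, t(Casual) = 3.2895.
Expected months from Reactivated to Active: 3.6184.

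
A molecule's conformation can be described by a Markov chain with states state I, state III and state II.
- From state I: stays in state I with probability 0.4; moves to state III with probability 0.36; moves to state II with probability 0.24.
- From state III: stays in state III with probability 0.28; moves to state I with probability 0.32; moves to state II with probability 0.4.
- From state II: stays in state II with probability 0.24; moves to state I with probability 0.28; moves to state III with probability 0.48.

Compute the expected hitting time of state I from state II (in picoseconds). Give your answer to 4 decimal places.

Let t(s) be the expected number of picoseconds to first reach state I from state s, with t(state I) = 0. Conditioning on the first picosecond:
t(state III) = 1 + 0.28·t(state III) + 0.4·t(state II)
t(state II) = 1 + 0.48·t(state III) + 0.24·t(state II)
Solving: t(state III) = 3.2658, t(state II) = 3.3784.
Expected picoseconds from state II to state I: 3.3784.

3.3784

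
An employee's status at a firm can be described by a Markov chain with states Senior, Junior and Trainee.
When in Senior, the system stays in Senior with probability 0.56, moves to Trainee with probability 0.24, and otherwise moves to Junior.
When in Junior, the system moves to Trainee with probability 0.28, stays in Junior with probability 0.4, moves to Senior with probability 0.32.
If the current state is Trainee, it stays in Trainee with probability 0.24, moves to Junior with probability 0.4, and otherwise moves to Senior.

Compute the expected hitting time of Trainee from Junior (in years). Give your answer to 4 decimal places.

3.8000

Let t(s) be the expected number of years to first reach Trainee from state s, with t(Trainee) = 0. Conditioning on the first year:
t(Senior) = 1 + 0.56·t(Senior) + 0.2·t(Junior)
t(Junior) = 1 + 0.32·t(Senior) + 0.4·t(Junior)
Solving: t(Senior) = 4.0000, t(Junior) = 3.8000.
Expected years from Junior to Trainee: 3.8000.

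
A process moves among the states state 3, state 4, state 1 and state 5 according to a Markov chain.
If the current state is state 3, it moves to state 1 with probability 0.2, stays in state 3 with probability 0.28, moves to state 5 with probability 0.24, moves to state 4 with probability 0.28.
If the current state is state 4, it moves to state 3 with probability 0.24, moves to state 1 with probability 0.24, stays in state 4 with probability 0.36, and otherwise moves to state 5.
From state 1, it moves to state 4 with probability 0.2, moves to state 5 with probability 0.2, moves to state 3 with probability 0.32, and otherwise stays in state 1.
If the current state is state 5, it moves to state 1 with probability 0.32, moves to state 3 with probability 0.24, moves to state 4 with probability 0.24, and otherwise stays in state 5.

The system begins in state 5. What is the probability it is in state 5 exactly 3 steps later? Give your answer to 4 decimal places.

Propagate the distribution vector 3 steps from state 5.
After 0 steps: (0.0000, 0.0000, 0.0000, 1.0000)
After 1 step: (0.2400, 0.2400, 0.3200, 0.2000)
After 2 steps: (0.2752, 0.2656, 0.2592, 0.2000)
After 3 steps: (0.2717, 0.2725, 0.2554, 0.2004)
P(in state 5 after 3 steps) = 0.2004

0.2004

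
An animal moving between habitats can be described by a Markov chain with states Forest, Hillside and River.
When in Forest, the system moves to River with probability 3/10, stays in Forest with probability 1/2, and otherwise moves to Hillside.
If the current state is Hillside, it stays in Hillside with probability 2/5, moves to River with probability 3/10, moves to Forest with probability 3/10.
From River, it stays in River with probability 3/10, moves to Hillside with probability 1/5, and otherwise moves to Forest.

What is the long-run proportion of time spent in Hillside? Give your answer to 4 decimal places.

Let the stationary distribution be π with π = πP and π_1 + π_2 + π_3 = 1.
π_1 = 0.5·π_1 + 0.3·π_2 + 0.5·π_3
π_2 = 0.2·π_1 + 0.4·π_2 + 0.2·π_3
Solving with the normalization constraint gives π = (0.4500, 0.2500, 0.3000).
So the stationary probability of Hillside is 0.2500.

0.2500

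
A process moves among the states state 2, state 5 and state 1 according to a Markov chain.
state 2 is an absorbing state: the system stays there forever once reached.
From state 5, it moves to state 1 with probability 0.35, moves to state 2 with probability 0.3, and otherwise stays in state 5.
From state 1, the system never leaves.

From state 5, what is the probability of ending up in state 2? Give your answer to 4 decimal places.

0.4615

Let h(s) be the probability of absorption at state 2 starting from transient state s. Then h(state 2) = 1 and h(state 1) = 0. By first-step analysis:
h(state 5) = 0.3·1 + 0.35·h(state 5) + 0.35·0
Solving: h(state 5) = 0.4615.
Starting from state 5, the probability is 0.4615.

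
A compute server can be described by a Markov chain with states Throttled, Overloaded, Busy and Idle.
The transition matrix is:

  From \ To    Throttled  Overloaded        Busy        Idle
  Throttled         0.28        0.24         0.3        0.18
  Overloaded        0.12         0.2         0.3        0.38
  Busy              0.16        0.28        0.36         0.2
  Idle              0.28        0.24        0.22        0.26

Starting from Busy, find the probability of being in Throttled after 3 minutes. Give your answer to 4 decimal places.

0.2044

Propagate the distribution vector 3 minutes from Busy.
After 0 minutes: (0.0000, 0.0000, 1.0000, 0.0000)
After 1 minute: (0.1600, 0.2800, 0.3600, 0.2000)
After 2 minutes: (0.1920, 0.2432, 0.3056, 0.2592)
After 3 minutes: (0.2044, 0.2425, 0.2976, 0.2555)
P(in Throttled after 3 minutes) = 0.2044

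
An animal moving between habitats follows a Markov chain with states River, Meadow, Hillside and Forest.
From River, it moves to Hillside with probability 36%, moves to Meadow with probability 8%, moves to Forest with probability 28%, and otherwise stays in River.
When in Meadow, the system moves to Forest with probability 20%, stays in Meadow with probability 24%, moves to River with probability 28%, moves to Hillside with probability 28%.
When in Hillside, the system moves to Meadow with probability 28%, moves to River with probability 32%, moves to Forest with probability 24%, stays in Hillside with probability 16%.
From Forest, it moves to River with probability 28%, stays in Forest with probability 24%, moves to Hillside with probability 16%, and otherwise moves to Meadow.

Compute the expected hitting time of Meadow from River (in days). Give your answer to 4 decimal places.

Let t(s) be the expected number of days to first reach Meadow from state s, with t(Meadow) = 0. Conditioning on the first day:
t(River) = 1 + 0.28·t(River) + 0.36·t(Hillside) + 0.28·t(Forest)
t(Hillside) = 1 + 0.32·t(River) + 0.16·t(Hillside) + 0.24·t(Forest)
t(Forest) = 1 + 0.28·t(River) + 0.16·t(Hillside) + 0.24·t(Forest)
Solving: t(River) = 5.1653, t(Hillside) = 4.3388, t(Forest) = 4.1322.
Expected days from River to Meadow: 5.1653.

5.1653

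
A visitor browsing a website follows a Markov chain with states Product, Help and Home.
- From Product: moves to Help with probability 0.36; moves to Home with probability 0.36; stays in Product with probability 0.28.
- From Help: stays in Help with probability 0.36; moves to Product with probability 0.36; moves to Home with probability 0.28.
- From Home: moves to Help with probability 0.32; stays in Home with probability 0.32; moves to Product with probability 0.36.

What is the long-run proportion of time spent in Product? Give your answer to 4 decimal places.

0.3333

Let the stationary distribution be π with π = πP and π_1 + π_2 + π_3 = 1.
π_1 = 0.28·π_1 + 0.36·π_2 + 0.36·π_3
π_2 = 0.36·π_1 + 0.36·π_2 + 0.32·π_3
Solving with the normalization constraint gives π = (0.3333, 0.3472, 0.3194).
So the stationary probability of Product is 0.3333.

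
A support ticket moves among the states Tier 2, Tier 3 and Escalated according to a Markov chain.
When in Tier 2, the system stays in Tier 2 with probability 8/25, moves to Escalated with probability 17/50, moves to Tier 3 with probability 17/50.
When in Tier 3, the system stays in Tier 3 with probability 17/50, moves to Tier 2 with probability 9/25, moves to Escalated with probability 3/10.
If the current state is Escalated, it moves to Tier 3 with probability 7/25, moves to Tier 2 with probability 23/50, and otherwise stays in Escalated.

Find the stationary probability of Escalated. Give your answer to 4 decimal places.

0.3029

Let the stationary distribution be π with π = πP and π_1 + π_2 + π_3 = 1.
π_1 = 0.32·π_1 + 0.36·π_2 + 0.46·π_3
π_2 = 0.34·π_1 + 0.34·π_2 + 0.28·π_3
Solving with the normalization constraint gives π = (0.3753, 0.3218, 0.3029).
So the stationary probability of Escalated is 0.3029.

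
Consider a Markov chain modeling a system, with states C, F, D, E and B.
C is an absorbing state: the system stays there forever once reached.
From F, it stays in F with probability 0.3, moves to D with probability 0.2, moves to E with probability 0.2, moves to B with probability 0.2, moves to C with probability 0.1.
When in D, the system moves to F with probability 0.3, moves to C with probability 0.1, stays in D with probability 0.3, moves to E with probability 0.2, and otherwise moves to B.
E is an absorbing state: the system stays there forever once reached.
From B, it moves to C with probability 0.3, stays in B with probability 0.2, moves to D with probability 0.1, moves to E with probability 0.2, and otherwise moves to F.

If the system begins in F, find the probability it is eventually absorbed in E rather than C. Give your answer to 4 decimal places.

0.5953

Let h(s) be the probability of absorption at E starting from transient state s. Then h(E) = 1 and h(C) = 0. By first-step analysis:
h(F) = 0.1·0 + 0.3·h(F) + 0.2·h(D) + 0.2·1 + 0.2·h(B)
h(D) = 0.1·0 + 0.3·h(F) + 0.3·h(D) + 0.2·1 + 0.1·h(B)
h(B) = 0.3·0 + 0.2·h(F) + 0.1·h(D) + 0.2·1 + 0.2·h(B)
Solving: h(F) = 0.5953, h(D) = 0.6087, h(B) = 0.4749.
Starting from F, the probability is 0.5953.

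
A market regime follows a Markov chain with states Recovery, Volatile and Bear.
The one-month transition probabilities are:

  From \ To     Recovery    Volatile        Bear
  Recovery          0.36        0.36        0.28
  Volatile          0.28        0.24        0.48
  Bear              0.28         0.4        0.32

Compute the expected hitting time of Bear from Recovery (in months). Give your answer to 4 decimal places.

Let t(s) be the expected number of months to first reach Bear from state s, with t(Bear) = 0. Conditioning on the first month:
t(Recovery) = 1 + 0.36·t(Recovery) + 0.36·t(Volatile)
t(Volatile) = 1 + 0.28·t(Recovery) + 0.24·t(Volatile)
Solving: t(Recovery) = 2.9046, t(Volatile) = 2.3859.
Expected months from Recovery to Bear: 2.9046.

2.9046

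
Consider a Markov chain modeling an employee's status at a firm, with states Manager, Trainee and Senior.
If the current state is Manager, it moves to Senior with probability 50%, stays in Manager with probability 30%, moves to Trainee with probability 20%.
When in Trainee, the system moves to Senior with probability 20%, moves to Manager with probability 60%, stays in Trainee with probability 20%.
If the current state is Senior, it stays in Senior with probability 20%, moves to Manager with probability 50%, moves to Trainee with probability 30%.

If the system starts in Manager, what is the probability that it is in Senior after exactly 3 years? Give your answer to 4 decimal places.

0.3380

Propagate the distribution vector 3 years from Manager.
After 0 years: (1.0000, 0.0000, 0.0000)
After 1 year: (0.3000, 0.2000, 0.5000)
After 2 years: (0.4600, 0.2500, 0.2900)
After 3 years: (0.4330, 0.2290, 0.3380)
P(in Senior after 3 years) = 0.3380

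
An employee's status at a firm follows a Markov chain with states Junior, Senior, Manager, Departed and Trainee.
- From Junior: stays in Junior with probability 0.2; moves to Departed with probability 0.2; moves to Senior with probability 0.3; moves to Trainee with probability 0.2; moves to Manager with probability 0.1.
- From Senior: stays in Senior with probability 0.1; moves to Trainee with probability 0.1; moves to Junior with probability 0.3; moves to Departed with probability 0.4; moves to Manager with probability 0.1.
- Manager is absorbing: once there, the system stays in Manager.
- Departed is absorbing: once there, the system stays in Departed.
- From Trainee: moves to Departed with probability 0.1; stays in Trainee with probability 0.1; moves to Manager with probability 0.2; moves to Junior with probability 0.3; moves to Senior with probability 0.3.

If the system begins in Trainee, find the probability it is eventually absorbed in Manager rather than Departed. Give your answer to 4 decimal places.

Let h(s) be the probability of absorption at Manager starting from transient state s. Then h(Manager) = 1 and h(Departed) = 0. By first-step analysis:
h(Junior) = 0.2·h(Junior) + 0.3·h(Senior) + 0.1·1 + 0.2·0 + 0.2·h(Trainee)
h(Senior) = 0.3·h(Junior) + 0.1·h(Senior) + 0.1·1 + 0.4·0 + 0.1·h(Trainee)
h(Trainee) = 0.3·h(Junior) + 0.3·h(Senior) + 0.2·1 + 0.1·0 + 0.1·h(Trainee)
Solving: h(Junior) = 0.3312, h(Senior) = 0.2684, h(Trainee) = 0.4221.
Starting from Trainee, the probability is 0.4221.

0.4221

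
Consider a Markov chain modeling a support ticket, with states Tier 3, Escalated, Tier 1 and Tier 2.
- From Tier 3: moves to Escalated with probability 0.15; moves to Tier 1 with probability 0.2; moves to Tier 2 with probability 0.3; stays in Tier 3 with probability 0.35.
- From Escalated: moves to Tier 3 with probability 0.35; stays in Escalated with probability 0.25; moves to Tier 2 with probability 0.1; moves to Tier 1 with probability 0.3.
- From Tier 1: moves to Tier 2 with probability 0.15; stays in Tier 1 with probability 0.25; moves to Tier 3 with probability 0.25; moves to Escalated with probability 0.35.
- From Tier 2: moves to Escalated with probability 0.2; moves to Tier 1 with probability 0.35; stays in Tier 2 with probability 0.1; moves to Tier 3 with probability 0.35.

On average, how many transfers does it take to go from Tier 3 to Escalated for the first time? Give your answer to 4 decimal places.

Let t(s) be the expected number of transfers to first reach Escalated from state s, with t(Escalated) = 0. Conditioning on the first transfer:
t(Tier 3) = 1 + 0.35·t(Tier 3) + 0.2·t(Tier 1) + 0.3·t(Tier 2)
t(Tier 1) = 1 + 0.25·t(Tier 3) + 0.25·t(Tier 1) + 0.15·t(Tier 2)
t(Tier 2) = 1 + 0.35·t(Tier 3) + 0.35·t(Tier 1) + 0.1·t(Tier 2)
Solving: t(Tier 3) = 4.7619, t(Tier 1) = 3.8095, t(Tier 2) = 4.4444.
Expected transfers from Tier 3 to Escalated: 4.7619.

4.7619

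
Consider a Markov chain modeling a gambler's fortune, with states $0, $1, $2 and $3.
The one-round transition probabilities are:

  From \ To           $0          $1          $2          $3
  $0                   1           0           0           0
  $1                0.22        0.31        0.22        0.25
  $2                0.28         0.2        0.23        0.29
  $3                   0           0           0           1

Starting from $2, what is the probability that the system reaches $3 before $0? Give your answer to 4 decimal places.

0.5132

Let h(s) be the probability of absorption at $3 starting from transient state s. Then h($3) = 1 and h($0) = 0. By first-step analysis:
h($1) = 0.22·0 + 0.31·h($1) + 0.22·h($2) + 0.25·1
h($2) = 0.28·0 + 0.2·h($1) + 0.23·h($2) + 0.29·1
Solving: h($1) = 0.5260, h($2) = 0.5132.
Starting from $2, the probability is 0.5132.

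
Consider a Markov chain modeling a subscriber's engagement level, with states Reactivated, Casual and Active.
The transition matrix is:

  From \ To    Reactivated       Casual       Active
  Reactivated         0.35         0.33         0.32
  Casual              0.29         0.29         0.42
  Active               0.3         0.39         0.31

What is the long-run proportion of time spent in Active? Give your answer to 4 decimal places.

0.3502

Let the stationary distribution be π with π = πP and π_1 + π_2 + π_3 = 1.
π_1 = 0.35·π_1 + 0.29·π_2 + 0.3·π_3
π_2 = 0.33·π_1 + 0.29·π_2 + 0.39·π_3
Solving with the normalization constraint gives π = (0.3122, 0.3375, 0.3502).
So the stationary probability of Active is 0.3502.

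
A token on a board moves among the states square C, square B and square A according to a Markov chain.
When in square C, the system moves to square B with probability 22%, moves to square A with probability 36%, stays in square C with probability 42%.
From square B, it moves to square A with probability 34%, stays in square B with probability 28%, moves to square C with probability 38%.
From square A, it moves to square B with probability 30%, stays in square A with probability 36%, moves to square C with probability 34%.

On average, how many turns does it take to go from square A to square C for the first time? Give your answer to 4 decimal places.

Let t(s) be the expected number of turns to first reach square C from state s, with t(square C) = 0. Conditioning on the first turn:
t(square B) = 1 + 0.28·t(square B) + 0.34·t(square A)
t(square A) = 1 + 0.3·t(square B) + 0.36·t(square A)
Solving: t(square B) = 2.7313, t(square A) = 2.8428.
Expected turns from square A to square C: 2.8428.

2.8428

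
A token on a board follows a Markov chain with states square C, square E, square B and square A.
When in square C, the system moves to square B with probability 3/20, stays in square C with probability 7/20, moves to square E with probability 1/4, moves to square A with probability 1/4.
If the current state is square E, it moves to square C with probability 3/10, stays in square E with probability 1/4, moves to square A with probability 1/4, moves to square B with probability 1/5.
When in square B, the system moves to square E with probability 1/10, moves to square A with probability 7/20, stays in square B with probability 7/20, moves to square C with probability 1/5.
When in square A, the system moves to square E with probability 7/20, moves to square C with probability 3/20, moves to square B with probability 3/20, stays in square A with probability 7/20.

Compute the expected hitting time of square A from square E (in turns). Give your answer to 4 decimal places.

Let t(s) be the expected number of turns to first reach square A from state s, with t(square A) = 0. Conditioning on the first turn:
t(square C) = 1 + 0.35·t(square C) + 0.25·t(square E) + 0.15·t(square B)
t(square E) = 1 + 0.3·t(square C) + 0.25·t(square E) + 0.2·t(square B)
t(square B) = 1 + 0.2·t(square C) + 0.1·t(square E) + 0.35·t(square B)
Solving: t(square C) = 3.7020, t(square E) = 3.6791, t(square B) = 3.2436.
Expected turns from square E to square A: 3.6791.

3.6791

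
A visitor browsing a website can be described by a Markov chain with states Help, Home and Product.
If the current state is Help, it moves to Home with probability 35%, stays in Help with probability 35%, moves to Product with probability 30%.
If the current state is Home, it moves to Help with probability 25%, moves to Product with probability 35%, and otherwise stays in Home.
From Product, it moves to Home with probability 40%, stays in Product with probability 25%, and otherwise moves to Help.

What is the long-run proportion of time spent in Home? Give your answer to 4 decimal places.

0.3844

Let the stationary distribution be π with π = πP and π_1 + π_2 + π_3 = 1.
π_1 = 0.35·π_1 + 0.25·π_2 + 0.35·π_3
π_2 = 0.35·π_1 + 0.4·π_2 + 0.4·π_3
Solving with the normalization constraint gives π = (0.3116, 0.3844, 0.3040).
So the stationary probability of Home is 0.3844.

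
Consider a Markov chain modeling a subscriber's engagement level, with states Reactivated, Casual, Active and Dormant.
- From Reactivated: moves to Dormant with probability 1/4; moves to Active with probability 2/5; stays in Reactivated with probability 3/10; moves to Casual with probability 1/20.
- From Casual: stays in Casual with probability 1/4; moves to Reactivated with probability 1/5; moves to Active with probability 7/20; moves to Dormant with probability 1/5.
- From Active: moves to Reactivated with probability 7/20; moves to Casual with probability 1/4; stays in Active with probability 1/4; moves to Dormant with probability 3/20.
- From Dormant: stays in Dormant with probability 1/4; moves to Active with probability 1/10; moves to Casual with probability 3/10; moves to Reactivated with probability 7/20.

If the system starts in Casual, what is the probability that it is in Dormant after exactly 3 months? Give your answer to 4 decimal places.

Propagate the distribution vector 3 months from Casual.
After 0 months: (0.0000, 1.0000, 0.0000, 0.0000)
After 1 month: (0.2000, 0.2500, 0.3500, 0.2000)
After 2 months: (0.3025, 0.2200, 0.2750, 0.2025)
After 3 months: (0.3019, 0.1996, 0.2870, 0.2115)
P(in Dormant after 3 months) = 0.2115

0.2115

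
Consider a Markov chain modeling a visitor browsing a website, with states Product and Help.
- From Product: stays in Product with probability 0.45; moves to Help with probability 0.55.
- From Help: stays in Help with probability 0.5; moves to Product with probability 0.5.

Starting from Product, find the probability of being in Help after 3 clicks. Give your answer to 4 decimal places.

0.5239

Propagate the distribution vector 3 clicks from Product.
After 0 clicks: (1.0000, 0.0000)
After 1 click: (0.4500, 0.5500)
After 2 clicks: (0.4775, 0.5225)
After 3 clicks: (0.4761, 0.5239)
P(in Help after 3 clicks) = 0.5239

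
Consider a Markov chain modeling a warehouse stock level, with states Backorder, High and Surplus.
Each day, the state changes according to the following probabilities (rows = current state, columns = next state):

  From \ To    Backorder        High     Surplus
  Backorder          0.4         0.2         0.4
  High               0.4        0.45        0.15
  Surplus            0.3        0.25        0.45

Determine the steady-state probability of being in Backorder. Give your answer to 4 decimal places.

Let the stationary distribution be π with π = πP and π_1 + π_2 + π_3 = 1.
π_1 = 0.4·π_1 + 0.4·π_2 + 0.3·π_3
π_2 = 0.2·π_1 + 0.45·π_2 + 0.25·π_3
Solving with the normalization constraint gives π = (0.3655, 0.2897, 0.3448).
So the stationary probability of Backorder is 0.3655.

0.3655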